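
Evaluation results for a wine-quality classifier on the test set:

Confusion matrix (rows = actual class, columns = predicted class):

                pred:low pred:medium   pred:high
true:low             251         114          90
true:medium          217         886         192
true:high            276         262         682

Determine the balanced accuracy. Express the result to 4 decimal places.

Balanced accuracy = mean of per-class recall.
  low: recall = 251/455 = 0.55165
  medium: recall = 886/1295 = 0.68417
  high: recall = 682/1220 = 0.55902
Mean = (0.55165 + 0.68417 + 0.55902) / 3 = 0.5983

0.5983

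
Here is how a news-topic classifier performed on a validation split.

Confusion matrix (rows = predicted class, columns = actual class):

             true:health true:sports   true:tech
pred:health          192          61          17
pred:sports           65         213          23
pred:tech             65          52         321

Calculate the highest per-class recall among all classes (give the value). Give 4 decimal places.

0.8892

Per-class recall (TP/(TP+FN)):
  health: TP=192, FN=65+65=130 → 192/322 = 0.59627
  sports: TP=213, FN=61+52=113 → 213/326 = 0.65337
  tech: TP=321, FN=17+23=40 → 321/361 = 0.88920
Highest is class 'tech' with recall = 0.8892.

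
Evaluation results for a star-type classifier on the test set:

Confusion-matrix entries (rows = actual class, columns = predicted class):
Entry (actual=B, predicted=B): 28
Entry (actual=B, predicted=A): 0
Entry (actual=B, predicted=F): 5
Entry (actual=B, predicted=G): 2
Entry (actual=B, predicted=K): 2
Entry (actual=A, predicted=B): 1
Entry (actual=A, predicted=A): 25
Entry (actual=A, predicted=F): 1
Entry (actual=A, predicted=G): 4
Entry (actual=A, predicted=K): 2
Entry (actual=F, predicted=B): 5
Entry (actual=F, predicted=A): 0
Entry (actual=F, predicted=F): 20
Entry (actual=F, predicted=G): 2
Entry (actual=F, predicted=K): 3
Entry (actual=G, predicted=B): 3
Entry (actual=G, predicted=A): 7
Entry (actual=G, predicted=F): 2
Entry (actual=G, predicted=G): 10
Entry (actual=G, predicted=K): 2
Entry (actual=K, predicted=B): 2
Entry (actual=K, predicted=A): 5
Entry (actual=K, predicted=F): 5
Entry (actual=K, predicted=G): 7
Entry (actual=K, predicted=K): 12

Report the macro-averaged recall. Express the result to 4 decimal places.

Per-class recall (TP/(TP+FN)):
  B: TP=28, FN=0+5+2+2=9 → 28/37 = 0.75676
  A: TP=25, FN=1+1+4+2=8 → 25/33 = 0.75758
  F: TP=20, FN=5+0+2+3=10 → 20/30 = 0.66667
  G: TP=10, FN=3+7+2+2=14 → 10/24 = 0.41667
  K: TP=12, FN=2+5+5+7=19 → 12/31 = 0.38710
Macro-recall = mean = (0.75676 + 0.75758 + 0.66667 + 0.41667 + 0.38710) / 5 = 0.5970

0.5970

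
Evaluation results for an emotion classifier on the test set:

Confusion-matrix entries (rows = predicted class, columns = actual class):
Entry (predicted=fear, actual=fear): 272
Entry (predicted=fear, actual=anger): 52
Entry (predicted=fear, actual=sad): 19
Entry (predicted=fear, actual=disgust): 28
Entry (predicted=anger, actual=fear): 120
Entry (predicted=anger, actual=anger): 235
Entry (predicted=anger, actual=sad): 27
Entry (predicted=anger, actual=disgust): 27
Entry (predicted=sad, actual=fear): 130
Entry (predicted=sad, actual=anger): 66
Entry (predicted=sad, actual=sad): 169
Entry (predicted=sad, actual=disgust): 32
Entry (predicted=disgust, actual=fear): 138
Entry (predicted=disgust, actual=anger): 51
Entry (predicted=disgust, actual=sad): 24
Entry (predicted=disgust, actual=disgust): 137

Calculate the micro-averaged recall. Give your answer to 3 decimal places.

0.532

Micro-averaging pools counts across classes: ΣTP=813, ΣFP=714, ΣFN=714.
Micro-recall = TP/(TP+FN) on pooled counts = 0.532 (equals overall accuracy in single-label multiclass).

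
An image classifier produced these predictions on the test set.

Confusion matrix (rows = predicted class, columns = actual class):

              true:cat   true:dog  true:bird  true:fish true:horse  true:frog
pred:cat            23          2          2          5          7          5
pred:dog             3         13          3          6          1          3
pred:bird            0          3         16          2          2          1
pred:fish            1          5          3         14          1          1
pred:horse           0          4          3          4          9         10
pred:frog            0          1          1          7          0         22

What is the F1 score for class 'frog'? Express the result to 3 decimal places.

Take TP from the diagonal, FP from the rest of the 'frog' prediction marginal, FN from the rest of the 'frog' actual marginal.
F1 score = 2·TP/(2·TP+FP+FN).
frog: TP=22, FP=0+1+1+7+0=9, FN=5+3+1+1+10=20 → 44/73 = 0.6027

0.603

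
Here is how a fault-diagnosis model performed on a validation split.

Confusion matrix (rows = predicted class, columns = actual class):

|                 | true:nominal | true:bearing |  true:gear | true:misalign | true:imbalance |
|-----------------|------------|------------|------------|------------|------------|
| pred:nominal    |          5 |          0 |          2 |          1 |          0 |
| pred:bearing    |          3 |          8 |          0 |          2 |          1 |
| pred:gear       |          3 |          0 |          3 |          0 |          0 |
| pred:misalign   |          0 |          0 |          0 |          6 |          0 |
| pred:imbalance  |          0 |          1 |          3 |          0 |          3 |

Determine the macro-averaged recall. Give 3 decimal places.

0.627

Per-class recall (TP/(TP+FN)):
  nominal: TP=5, FN=3+3+0+0=6 → 5/11 = 0.4545
  bearing: TP=8, FN=0+0+0+1=1 → 8/9 = 0.8889
  gear: TP=3, FN=2+0+0+3=5 → 3/8 = 0.3750
  misalign: TP=6, FN=1+2+0+0=3 → 6/9 = 0.6667
  imbalance: TP=3, FN=0+1+0+0=1 → 3/4 = 0.7500
Macro-recall = mean = (0.4545 + 0.8889 + 0.3750 + 0.6667 + 0.7500) / 5 = 0.627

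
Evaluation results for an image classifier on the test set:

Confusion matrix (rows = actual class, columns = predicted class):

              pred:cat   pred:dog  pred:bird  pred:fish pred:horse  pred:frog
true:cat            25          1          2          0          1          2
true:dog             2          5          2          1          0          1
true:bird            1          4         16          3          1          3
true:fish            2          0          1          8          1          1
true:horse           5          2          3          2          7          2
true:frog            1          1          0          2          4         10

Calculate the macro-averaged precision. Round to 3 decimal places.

0.545

Per-class precision (TP/(TP+FP)):
  cat: TP=25, FP=2+1+2+5+1=11 → 25/36 = 0.6944
  dog: TP=5, FP=1+4+0+2+1=8 → 5/13 = 0.3846
  bird: TP=16, FP=2+2+1+3+0=8 → 16/24 = 0.6667
  fish: TP=8, FP=0+1+3+2+2=8 → 8/16 = 0.5000
  horse: TP=7, FP=1+0+1+1+4=7 → 7/14 = 0.5000
  frog: TP=10, FP=2+1+3+1+2=9 → 10/19 = 0.5263
Macro-precision = mean = (0.6944 + 0.3846 + 0.6667 + 0.5000 + 0.5000 + 0.5263) / 6 = 0.545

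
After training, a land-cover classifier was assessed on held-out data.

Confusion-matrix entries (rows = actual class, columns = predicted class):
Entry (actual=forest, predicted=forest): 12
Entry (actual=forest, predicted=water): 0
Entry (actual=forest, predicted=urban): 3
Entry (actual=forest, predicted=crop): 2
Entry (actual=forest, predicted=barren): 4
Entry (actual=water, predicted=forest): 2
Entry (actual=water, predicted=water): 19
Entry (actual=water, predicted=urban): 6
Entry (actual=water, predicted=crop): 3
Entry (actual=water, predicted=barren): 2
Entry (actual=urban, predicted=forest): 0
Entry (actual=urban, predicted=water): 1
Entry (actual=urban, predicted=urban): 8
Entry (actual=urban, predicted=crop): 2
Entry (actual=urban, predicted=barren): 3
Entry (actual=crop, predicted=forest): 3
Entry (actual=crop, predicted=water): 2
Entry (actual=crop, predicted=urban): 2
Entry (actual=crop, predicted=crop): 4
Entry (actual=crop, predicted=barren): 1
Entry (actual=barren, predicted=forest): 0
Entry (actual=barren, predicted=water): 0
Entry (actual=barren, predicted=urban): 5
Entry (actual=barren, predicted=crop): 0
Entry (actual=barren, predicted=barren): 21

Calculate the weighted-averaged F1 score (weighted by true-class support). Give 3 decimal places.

0.619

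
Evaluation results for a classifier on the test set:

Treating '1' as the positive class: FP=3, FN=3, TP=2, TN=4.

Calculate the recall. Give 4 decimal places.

Recall = TP/(TP+FN) = 2/(2+3) = 2/5 = 0.4000

0.4000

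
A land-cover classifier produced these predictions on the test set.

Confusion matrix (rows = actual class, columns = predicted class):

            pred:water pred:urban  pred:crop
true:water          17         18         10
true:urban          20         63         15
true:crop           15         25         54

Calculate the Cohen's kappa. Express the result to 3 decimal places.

Observed agreement pₒ = trace/N = 134/237 = 0.5654
Expected agreement pₑ = Σ (rowᵢ·colᵢ)/N² = (45·52 + 98·106 + 94·79)/237² = 0.3588
κ = (pₒ − pₑ)/(1 − pₑ) = (0.5654 − 0.3588)/(1 − 0.3588) = 0.322

0.322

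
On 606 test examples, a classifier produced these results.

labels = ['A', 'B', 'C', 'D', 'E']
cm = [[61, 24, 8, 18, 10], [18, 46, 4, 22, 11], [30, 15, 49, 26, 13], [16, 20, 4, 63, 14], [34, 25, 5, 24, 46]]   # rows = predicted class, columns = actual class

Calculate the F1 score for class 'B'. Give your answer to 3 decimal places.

Take TP from the diagonal, FP from the rest of the 'B' prediction marginal, FN from the rest of the 'B' actual marginal.
F1 score = 2·TP/(2·TP+FP+FN).
B: TP=46, FP=18+4+22+11=55, FN=24+15+20+25=84 → 92/231 = 0.3983

0.398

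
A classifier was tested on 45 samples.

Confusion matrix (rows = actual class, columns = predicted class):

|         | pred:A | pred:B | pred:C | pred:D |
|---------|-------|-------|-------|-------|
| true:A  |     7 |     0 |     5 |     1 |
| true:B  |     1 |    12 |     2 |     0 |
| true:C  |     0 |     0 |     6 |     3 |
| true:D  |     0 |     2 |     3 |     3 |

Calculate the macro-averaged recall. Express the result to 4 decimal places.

Per-class recall (TP/(TP+FN)):
  A: TP=7, FN=0+5+1=6 → 7/13 = 0.53846
  B: TP=12, FN=1+2+0=3 → 12/15 = 0.80000
  C: TP=6, FN=0+0+3=3 → 6/9 = 0.66667
  D: TP=3, FN=0+2+3=5 → 3/8 = 0.37500
Macro-recall = mean = (0.53846 + 0.80000 + 0.66667 + 0.37500) / 4 = 0.5950

0.5950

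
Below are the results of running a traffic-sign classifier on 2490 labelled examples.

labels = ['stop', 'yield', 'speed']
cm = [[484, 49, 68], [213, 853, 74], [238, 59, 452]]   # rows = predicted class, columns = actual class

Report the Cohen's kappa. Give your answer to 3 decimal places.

Observed agreement pₒ = trace/N = 1789/2490 = 0.7185
Expected agreement pₑ = Σ (rowᵢ·colᵢ)/N² = (935·601 + 961·1140 + 594·749)/2490² = 0.3391
κ = (pₒ − pₑ)/(1 − pₑ) = (0.7185 − 0.3391)/(1 − 0.3391) = 0.574

0.574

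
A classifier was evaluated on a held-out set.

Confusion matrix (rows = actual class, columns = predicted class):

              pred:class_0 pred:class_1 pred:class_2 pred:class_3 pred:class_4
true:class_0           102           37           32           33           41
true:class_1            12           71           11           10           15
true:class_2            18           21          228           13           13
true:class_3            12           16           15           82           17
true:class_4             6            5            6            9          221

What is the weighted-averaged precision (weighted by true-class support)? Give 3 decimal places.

0.678

Per-class precision (TP/(TP+FP)):
  class_0: TP=102, FP=12+18+12+6=48 → 102/150 = 0.6800
  class_1: TP=71, FP=37+21+16+5=79 → 71/150 = 0.4733
  class_2: TP=228, FP=32+11+15+6=64 → 228/292 = 0.7808
  class_3: TP=82, FP=33+10+13+9=65 → 82/147 = 0.5578
  class_4: TP=221, FP=41+15+13+17=86 → 221/307 = 0.7199
Weighted-precision = Σ (supportᵢ/N)·precisionᵢ with N=1046: (245/1046)·0.6800 + (119/1046)·0.4733 + (293/1046)·0.7808 + (142/1046)·0.5578 + (247/1046)·0.7199 = 0.678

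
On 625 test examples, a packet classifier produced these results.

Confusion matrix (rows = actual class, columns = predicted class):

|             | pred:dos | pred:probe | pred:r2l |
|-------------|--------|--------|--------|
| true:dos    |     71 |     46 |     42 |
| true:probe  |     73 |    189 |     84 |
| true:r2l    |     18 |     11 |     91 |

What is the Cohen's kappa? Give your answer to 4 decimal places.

Observed agreement pₒ = trace/N = 351/625 = 0.56160
Expected agreement pₑ = Σ (rowᵢ·colᵢ)/N² = (159·162 + 346·246 + 120·217)/625² = 0.35050
κ = (pₒ − pₑ)/(1 − pₑ) = (0.56160 − 0.35050)/(1 − 0.35050) = 0.3250

0.3250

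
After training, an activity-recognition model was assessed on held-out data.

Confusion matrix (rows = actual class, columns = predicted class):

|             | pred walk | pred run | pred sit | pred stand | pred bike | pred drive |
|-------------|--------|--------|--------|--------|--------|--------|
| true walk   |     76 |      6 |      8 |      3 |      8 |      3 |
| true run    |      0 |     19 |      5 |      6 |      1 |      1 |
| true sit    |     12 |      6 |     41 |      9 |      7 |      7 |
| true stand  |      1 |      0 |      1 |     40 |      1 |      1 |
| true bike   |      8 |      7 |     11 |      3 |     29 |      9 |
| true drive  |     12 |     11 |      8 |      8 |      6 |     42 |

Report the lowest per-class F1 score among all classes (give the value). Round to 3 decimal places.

Per-class F1 score (2·TP/(2·TP+FP+FN)):
  walk: TP=76, FP=0+12+1+8+12=33, FN=6+8+3+8+3=28 → 152/213 = 0.7136
  run: TP=19, FP=6+6+0+7+11=30, FN=0+5+6+1+1=13 → 38/81 = 0.4691
  sit: TP=41, FP=8+5+1+11+8=33, FN=12+6+9+7+7=41 → 82/156 = 0.5256
  stand: TP=40, FP=3+6+9+3+8=29, FN=1+0+1+1+1=4 → 80/113 = 0.7080
  bike: TP=29, FP=8+1+7+1+6=23, FN=8+7+11+3+9=38 → 58/119 = 0.4874
  drive: TP=42, FP=3+1+7+1+9=21, FN=12+11+8+8+6=45 → 84/150 = 0.5600
Lowest is class 'run' with F1 score = 0.469.

0.469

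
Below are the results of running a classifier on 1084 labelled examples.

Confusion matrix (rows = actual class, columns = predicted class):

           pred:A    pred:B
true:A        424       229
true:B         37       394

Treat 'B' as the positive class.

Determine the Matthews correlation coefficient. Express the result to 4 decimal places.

MCC = (TP·TN − FP·FN) / √((TP+FP)(TP+FN)(TN+FP)(TN+FN))
Numerator = 394·424 − 229·37 = 158583
Denominator = √(623·431·653·461) = √80831273929 = 284308.4134
MCC = 158583 / 284308.4134 = 0.5578

0.5578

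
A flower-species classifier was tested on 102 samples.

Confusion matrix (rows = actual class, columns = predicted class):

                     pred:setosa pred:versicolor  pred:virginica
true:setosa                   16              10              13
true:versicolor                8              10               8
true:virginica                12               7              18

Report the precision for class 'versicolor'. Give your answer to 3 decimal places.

0.370

Take TP from the diagonal, FP from the rest of the 'versicolor' prediction marginal, FN from the rest of the 'versicolor' actual marginal.
precision = TP/(TP+FP).
versicolor: TP=10, FP=10+7=17 → 10/27 = 0.3704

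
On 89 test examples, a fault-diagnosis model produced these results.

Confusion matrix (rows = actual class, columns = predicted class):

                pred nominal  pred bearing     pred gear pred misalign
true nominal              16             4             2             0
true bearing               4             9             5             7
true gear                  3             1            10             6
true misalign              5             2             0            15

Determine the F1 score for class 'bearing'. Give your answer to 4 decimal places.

0.4390

Treat 'bearing' as positive and all other classes as negative.
F1 score = 2·TP/(2·TP+FP+FN).
bearing: TP=9, FP=4+1+2=7, FN=4+5+7=16 → 18/41 = 0.43902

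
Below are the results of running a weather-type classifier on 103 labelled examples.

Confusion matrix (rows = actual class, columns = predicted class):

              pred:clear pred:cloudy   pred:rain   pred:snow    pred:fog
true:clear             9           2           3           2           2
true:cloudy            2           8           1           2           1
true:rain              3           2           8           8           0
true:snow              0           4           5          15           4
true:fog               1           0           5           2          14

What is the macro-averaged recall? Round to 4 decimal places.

0.5249

Per-class recall (TP/(TP+FN)):
  clear: TP=9, FN=2+3+2+2=9 → 9/18 = 0.50000
  cloudy: TP=8, FN=2+1+2+1=6 → 8/14 = 0.57143
  rain: TP=8, FN=3+2+8+0=13 → 8/21 = 0.38095
  snow: TP=15, FN=0+4+5+4=13 → 15/28 = 0.53571
  fog: TP=14, FN=1+0+5+2=8 → 14/22 = 0.63636
Macro-recall = mean = (0.50000 + 0.57143 + 0.38095 + 0.53571 + 0.63636) / 5 = 0.5249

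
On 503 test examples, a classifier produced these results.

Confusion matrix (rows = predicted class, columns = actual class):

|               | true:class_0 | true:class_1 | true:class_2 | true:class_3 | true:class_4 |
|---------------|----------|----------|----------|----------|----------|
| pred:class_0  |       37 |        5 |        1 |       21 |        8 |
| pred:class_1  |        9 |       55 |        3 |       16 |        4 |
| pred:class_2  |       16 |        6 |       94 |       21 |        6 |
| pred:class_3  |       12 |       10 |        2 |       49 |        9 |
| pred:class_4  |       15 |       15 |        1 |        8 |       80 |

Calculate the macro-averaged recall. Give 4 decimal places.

0.6249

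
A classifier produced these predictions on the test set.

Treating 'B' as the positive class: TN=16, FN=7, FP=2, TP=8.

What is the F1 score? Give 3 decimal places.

Precision = TP/(TP+FP) = 8/10 = 0.8000
Recall = TP/(TP+FN) = 8/15 = 0.5333
F1 = 2·TP/(2·TP+FP+FN) = 16/25 = 0.640

0.640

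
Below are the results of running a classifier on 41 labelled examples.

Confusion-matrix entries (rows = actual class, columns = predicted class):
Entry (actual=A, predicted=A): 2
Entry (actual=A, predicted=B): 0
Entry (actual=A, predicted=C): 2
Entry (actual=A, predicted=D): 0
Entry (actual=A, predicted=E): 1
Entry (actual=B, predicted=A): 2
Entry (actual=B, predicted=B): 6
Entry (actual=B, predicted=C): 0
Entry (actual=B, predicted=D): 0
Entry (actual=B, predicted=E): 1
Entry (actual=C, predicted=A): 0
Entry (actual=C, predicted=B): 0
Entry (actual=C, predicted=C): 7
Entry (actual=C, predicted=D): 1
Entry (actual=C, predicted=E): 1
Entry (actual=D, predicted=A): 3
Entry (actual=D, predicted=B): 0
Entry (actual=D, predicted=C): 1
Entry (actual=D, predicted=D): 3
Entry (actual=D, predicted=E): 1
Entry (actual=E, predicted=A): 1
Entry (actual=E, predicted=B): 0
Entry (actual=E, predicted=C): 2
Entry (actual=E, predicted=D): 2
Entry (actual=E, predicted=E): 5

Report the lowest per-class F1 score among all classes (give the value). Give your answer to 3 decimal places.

Per-class F1 score (2·TP/(2·TP+FP+FN)):
  A: TP=2, FP=2+0+3+1=6, FN=0+2+0+1=3 → 4/13 = 0.3077
  B: TP=6, FP=0+0+0+0=0, FN=2+0+0+1=3 → 12/15 = 0.8000
  C: TP=7, FP=2+0+1+2=5, FN=0+0+1+1=2 → 14/21 = 0.6667
  D: TP=3, FP=0+0+1+2=3, FN=3+0+1+1=5 → 6/14 = 0.4286
  E: TP=5, FP=1+1+1+1=4, FN=1+0+2+2=5 → 10/19 = 0.5263
Lowest is class 'A' with F1 score = 0.308.

0.308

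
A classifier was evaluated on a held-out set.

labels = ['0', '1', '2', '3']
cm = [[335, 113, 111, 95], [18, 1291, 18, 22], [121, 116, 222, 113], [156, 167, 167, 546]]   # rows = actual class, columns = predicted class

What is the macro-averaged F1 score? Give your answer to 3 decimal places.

Per-class F1 score (2·TP/(2·TP+FP+FN)):
  0: TP=335, FP=18+121+156=295, FN=113+111+95=319 → 670/1284 = 0.5218
  1: TP=1291, FP=113+116+167=396, FN=18+18+22=58 → 2582/3036 = 0.8505
  2: TP=222, FP=111+18+167=296, FN=121+116+113=350 → 444/1090 = 0.4073
  3: TP=546, FP=95+22+113=230, FN=156+167+167=490 → 1092/1812 = 0.6026
Macro-F1 score = mean = (0.5218 + 0.8505 + 0.4073 + 0.6026) / 4 = 0.596

0.596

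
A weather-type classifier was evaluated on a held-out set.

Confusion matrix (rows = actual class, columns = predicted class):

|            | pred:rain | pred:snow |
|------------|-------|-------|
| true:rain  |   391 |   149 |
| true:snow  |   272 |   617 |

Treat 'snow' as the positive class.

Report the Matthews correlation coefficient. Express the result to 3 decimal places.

MCC = (TP·TN − FP·FN) / √((TP+FP)(TP+FN)(TN+FP)(TN+FN))
Numerator = 617·391 − 149·272 = 200719
Denominator = √(766·889·540·663) = √243802311480 = 493763.4165
MCC = 200719 / 493763.4165 = 0.407

0.407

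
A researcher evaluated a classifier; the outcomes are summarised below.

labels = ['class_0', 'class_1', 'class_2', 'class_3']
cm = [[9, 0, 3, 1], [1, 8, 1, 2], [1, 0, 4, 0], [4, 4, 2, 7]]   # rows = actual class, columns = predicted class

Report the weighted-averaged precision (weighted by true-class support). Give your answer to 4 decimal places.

0.6319

Per-class precision (TP/(TP+FP)):
  class_0: TP=9, FP=1+1+4=6 → 9/15 = 0.60000
  class_1: TP=8, FP=0+0+4=4 → 8/12 = 0.66667
  class_2: TP=4, FP=3+1+2=6 → 4/10 = 0.40000
  class_3: TP=7, FP=1+2+0=3 → 7/10 = 0.70000
Weighted-precision = Σ (supportᵢ/N)·precisionᵢ with N=47: (13/47)·0.60000 + (12/47)·0.66667 + (5/47)·0.40000 + (17/47)·0.70000 = 0.6319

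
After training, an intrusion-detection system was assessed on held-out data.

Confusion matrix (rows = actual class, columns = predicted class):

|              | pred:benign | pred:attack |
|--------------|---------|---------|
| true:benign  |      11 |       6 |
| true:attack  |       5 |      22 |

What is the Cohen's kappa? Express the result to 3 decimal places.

0.467

Observed agreement pₒ = trace/N = 33/44 = 0.7500
Expected agreement pₑ = Σ (rowᵢ·colᵢ)/N² = (17·16 + 27·28)/44² = 0.5310
κ = (pₒ − pₑ)/(1 − pₑ) = (0.7500 − 0.5310)/(1 − 0.5310) = 0.467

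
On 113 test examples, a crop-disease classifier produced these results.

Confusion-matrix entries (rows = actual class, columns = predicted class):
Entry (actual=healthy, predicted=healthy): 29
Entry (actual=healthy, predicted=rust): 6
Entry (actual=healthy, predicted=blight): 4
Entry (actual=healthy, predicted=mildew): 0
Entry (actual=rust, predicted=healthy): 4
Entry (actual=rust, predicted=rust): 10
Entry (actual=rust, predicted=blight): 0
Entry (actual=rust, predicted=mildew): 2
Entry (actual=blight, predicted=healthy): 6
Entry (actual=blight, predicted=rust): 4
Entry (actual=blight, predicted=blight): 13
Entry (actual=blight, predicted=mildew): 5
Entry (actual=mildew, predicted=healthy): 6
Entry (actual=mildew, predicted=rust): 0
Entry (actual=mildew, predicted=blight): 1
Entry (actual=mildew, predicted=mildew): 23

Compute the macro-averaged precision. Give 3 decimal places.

Per-class precision (TP/(TP+FP)):
  healthy: TP=29, FP=4+6+6=16 → 29/45 = 0.6444
  rust: TP=10, FP=6+4+0=10 → 10/20 = 0.5000
  blight: TP=13, FP=4+0+1=5 → 13/18 = 0.7222
  mildew: TP=23, FP=0+2+5=7 → 23/30 = 0.7667
Macro-precision = mean = (0.6444 + 0.5000 + 0.7222 + 0.7667) / 4 = 0.658

0.658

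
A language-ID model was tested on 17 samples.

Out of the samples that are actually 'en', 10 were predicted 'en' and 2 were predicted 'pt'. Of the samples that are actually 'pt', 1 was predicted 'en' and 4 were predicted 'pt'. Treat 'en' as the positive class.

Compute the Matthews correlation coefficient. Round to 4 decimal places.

0.6039

MCC = (TP·TN − FP·FN) / √((TP+FP)(TP+FN)(TN+FP)(TN+FN))
Numerator = 10·4 − 1·2 = 38
Denominator = √(11·12·5·6) = √3960 = 62.9285
MCC = 38 / 62.9285 = 0.6039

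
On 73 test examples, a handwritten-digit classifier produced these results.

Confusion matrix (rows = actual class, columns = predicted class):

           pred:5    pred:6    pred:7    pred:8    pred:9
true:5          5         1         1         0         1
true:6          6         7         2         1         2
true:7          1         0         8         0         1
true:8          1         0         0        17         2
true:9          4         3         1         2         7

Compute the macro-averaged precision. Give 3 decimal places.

Per-class precision (TP/(TP+FP)):
  5: TP=5, FP=6+1+1+4=12 → 5/17 = 0.2941
  6: TP=7, FP=1+0+0+3=4 → 7/11 = 0.6364
  7: TP=8, FP=1+2+0+1=4 → 8/12 = 0.6667
  8: TP=17, FP=0+1+0+2=3 → 17/20 = 0.8500
  9: TP=7, FP=1+2+1+2=6 → 7/13 = 0.5385
Macro-precision = mean = (0.2941 + 0.6364 + 0.6667 + 0.8500 + 0.5385) / 5 = 0.597

0.597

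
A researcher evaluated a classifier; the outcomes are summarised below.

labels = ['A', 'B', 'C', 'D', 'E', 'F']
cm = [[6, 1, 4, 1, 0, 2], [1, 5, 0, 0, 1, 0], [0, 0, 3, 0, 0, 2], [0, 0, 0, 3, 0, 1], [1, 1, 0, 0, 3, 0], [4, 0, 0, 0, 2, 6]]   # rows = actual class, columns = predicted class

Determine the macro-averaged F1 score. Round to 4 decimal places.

Per-class F1 score (2·TP/(2·TP+FP+FN)):
  A: TP=6, FP=1+0+0+1+4=6, FN=1+4+1+0+2=8 → 12/26 = 0.46154
  B: TP=5, FP=1+0+0+1+0=2, FN=1+0+0+1+0=2 → 10/14 = 0.71429
  C: TP=3, FP=4+0+0+0+0=4, FN=0+0+0+0+2=2 → 6/12 = 0.50000
  D: TP=3, FP=1+0+0+0+0=1, FN=0+0+0+0+1=1 → 6/8 = 0.75000
  E: TP=3, FP=0+1+0+0+2=3, FN=1+1+0+0+0=2 → 6/11 = 0.54545
  F: TP=6, FP=2+0+2+1+0=5, FN=4+0+0+0+2=6 → 12/23 = 0.52174
Macro-F1 score = mean = (0.46154 + 0.71429 + 0.50000 + 0.75000 + 0.54545 + 0.52174) / 6 = 0.5822

0.5822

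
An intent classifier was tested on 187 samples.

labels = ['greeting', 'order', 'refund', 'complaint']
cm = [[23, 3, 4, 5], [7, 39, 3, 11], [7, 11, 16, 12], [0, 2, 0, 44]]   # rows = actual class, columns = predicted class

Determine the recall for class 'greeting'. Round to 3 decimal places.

One-vs-rest for 'greeting': TP = diagonal; FP = other classes predicted 'greeting'; FN = 'greeting' predicted as other.
recall = TP/(TP+FN).
greeting: TP=23, FN=3+4+5=12 → 23/35 = 0.6571

0.657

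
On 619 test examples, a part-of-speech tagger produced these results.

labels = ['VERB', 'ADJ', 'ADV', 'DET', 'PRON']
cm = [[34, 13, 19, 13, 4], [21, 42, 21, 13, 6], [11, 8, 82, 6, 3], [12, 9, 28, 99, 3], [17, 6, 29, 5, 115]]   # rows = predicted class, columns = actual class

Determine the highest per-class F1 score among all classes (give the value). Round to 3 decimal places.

0.759

Per-class F1 score (2·TP/(2·TP+FP+FN)):
  VERB: TP=34, FP=13+19+13+4=49, FN=21+11+12+17=61 → 68/178 = 0.3820
  ADJ: TP=42, FP=21+21+13+6=61, FN=13+8+9+6=36 → 84/181 = 0.4641
  ADV: TP=82, FP=11+8+6+3=28, FN=19+21+28+29=97 → 164/289 = 0.5675
  DET: TP=99, FP=12+9+28+3=52, FN=13+13+6+5=37 → 198/287 = 0.6899
  PRON: TP=115, FP=17+6+29+5=57, FN=4+6+3+3=16 → 230/303 = 0.7591
Highest is class 'PRON' with F1 score = 0.759.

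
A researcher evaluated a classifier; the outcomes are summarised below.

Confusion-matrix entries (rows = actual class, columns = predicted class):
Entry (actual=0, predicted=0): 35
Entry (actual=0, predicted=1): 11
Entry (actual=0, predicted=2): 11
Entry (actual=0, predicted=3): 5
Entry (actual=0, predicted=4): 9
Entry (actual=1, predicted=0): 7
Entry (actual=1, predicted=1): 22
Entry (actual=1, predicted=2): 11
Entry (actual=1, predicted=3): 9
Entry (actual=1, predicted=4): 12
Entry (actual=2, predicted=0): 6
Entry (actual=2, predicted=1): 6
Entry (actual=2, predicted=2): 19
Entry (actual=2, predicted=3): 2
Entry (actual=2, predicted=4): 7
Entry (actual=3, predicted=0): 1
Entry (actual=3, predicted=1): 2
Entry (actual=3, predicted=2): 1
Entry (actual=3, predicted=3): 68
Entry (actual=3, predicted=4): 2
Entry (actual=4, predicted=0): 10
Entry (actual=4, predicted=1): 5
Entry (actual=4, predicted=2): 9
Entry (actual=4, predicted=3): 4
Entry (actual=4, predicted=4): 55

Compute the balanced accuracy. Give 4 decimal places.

Balanced accuracy = mean of per-class recall.
  0: recall = 35/71 = 0.49296
  1: recall = 22/61 = 0.36066
  2: recall = 19/40 = 0.47500
  3: recall = 68/74 = 0.91892
  4: recall = 55/83 = 0.66265
Mean = (0.49296 + 0.36066 + 0.47500 + 0.91892 + 0.66265) / 5 = 0.5820

0.5820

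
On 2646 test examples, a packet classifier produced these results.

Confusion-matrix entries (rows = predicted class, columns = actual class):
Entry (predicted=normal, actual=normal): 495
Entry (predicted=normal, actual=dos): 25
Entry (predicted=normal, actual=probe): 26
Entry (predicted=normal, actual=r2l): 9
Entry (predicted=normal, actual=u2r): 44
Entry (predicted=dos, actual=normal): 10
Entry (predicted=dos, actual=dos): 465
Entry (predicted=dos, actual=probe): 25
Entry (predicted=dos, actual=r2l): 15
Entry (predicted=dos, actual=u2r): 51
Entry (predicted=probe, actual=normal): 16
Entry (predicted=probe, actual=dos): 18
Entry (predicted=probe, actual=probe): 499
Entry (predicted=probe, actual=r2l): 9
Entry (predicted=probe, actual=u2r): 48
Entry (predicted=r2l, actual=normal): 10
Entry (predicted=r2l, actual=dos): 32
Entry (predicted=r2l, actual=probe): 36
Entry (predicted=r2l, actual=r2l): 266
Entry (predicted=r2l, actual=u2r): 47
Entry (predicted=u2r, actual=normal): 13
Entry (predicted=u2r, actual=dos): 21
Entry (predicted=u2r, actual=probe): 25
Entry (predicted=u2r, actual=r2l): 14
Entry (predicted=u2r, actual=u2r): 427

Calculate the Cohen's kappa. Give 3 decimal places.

0.765

Observed agreement pₒ = trace/N = 2152/2646 = 0.8133
Expected agreement pₑ = Σ (rowᵢ·colᵢ)/N² = (544·599 + 561·566 + 611·590 + 313·391 + 617·500)/2646² = 0.2049
κ = (pₒ − pₑ)/(1 − pₑ) = (0.8133 − 0.2049)/(1 − 0.2049) = 0.765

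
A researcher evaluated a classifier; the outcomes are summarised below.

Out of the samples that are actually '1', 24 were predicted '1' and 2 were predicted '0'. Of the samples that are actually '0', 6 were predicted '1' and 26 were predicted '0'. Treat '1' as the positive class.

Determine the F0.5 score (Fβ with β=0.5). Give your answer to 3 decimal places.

Fβ = (1+β²)·TP / ((1+β²)·TP + β²·FN + FP), with β²=1/4
= 1.25·24 / (1.25·24 + 0.25·2 + 6) = 0.822

0.822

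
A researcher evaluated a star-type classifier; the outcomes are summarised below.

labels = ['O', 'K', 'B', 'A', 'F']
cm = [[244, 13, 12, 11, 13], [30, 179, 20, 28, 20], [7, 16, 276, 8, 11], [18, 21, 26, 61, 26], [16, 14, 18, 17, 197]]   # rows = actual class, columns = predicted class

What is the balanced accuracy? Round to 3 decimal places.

0.700

Balanced accuracy = mean of per-class recall.
  O: recall = 244/293 = 0.8328
  K: recall = 179/277 = 0.6462
  B: recall = 276/318 = 0.8679
  A: recall = 61/152 = 0.4013
  F: recall = 197/262 = 0.7519
Mean = (0.8328 + 0.6462 + 0.8679 + 0.4013 + 0.7519) / 5 = 0.700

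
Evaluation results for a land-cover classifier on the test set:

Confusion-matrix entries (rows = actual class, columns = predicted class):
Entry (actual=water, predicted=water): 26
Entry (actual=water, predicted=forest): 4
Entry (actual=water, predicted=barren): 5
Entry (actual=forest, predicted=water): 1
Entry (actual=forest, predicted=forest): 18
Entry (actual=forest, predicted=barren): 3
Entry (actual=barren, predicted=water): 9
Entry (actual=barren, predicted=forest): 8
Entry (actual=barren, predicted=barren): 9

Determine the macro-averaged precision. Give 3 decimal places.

0.617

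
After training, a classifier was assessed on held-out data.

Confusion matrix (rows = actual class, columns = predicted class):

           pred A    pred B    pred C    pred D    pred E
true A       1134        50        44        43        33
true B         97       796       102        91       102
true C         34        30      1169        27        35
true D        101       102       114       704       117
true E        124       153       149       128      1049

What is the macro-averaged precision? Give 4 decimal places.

0.7400

Per-class precision (TP/(TP+FP)):
  A: TP=1134, FP=97+34+101+124=356 → 1134/1490 = 0.76107
  B: TP=796, FP=50+30+102+153=335 → 796/1131 = 0.70380
  C: TP=1169, FP=44+102+114+149=409 → 1169/1578 = 0.74081
  D: TP=704, FP=43+91+27+128=289 → 704/993 = 0.70896
  E: TP=1049, FP=33+102+35+117=287 → 1049/1336 = 0.78518
Macro-precision = mean = (0.76107 + 0.70380 + 0.74081 + 0.70896 + 0.78518) / 5 = 0.7400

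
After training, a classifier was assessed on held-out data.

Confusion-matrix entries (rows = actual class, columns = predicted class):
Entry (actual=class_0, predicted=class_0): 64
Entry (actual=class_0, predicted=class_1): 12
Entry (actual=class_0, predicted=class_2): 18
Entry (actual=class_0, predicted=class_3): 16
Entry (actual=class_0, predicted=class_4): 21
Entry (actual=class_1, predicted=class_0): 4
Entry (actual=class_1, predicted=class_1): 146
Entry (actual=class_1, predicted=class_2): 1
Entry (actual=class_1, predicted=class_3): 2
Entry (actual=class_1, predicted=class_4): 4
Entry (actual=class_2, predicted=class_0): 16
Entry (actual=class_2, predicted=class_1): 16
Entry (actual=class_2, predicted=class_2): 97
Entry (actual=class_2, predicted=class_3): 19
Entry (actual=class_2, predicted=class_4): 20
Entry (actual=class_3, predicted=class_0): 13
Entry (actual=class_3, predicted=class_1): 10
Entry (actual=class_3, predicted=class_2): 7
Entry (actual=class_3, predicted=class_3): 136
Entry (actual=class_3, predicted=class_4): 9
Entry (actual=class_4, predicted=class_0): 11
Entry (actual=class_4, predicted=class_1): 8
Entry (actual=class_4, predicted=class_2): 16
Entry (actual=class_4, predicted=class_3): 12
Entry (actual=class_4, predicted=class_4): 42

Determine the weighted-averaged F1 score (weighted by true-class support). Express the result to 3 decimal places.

0.667

Per-class F1 score (2·TP/(2·TP+FP+FN)):
  class_0: TP=64, FP=4+16+13+11=44, FN=12+18+16+21=67 → 128/239 = 0.5356
  class_1: TP=146, FP=12+16+10+8=46, FN=4+1+2+4=11 → 292/349 = 0.8367
  class_2: TP=97, FP=18+1+7+16=42, FN=16+16+19+20=71 → 194/307 = 0.6319
  class_3: TP=136, FP=16+2+19+12=49, FN=13+10+7+9=39 → 272/360 = 0.7556
  class_4: TP=42, FP=21+4+20+9=54, FN=11+8+16+12=47 → 84/185 = 0.4541
Weighted-F1 score = Σ (supportᵢ/N)·F1 scoreᵢ with N=720: (131/720)·0.5356 + (157/720)·0.8367 + (168/720)·0.6319 + (175/720)·0.7556 + (89/720)·0.4541 = 0.667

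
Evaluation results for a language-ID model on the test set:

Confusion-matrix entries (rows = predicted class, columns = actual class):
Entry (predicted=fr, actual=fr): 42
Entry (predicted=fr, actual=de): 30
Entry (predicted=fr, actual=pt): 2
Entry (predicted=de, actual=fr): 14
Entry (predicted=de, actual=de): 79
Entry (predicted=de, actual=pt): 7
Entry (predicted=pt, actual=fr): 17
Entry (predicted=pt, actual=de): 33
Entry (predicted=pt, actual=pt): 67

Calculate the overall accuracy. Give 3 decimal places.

Accuracy = trace / total = (42+79+67=188) / 291 = 188/291 = 0.646

0.646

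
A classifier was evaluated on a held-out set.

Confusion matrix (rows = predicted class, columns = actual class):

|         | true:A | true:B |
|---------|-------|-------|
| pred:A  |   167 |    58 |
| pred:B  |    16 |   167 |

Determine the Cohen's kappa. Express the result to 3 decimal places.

0.641

Observed agreement pₒ = trace/N = 334/408 = 0.8186
Expected agreement pₑ = Σ (rowᵢ·colᵢ)/N² = (183·225 + 225·183)/408² = 0.4947
κ = (pₒ − pₑ)/(1 − pₑ) = (0.8186 − 0.4947)/(1 − 0.4947) = 0.641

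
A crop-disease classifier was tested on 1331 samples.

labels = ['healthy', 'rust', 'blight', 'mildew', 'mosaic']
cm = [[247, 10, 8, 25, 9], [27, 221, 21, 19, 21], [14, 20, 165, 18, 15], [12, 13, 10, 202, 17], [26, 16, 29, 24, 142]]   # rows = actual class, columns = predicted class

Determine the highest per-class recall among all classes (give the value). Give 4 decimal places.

0.8261

Per-class recall (TP/(TP+FN)):
  healthy: TP=247, FN=10+8+25+9=52 → 247/299 = 0.82609
  rust: TP=221, FN=27+21+19+21=88 → 221/309 = 0.71521
  blight: TP=165, FN=14+20+18+15=67 → 165/232 = 0.71121
  mildew: TP=202, FN=12+13+10+17=52 → 202/254 = 0.79528
  mosaic: TP=142, FN=26+16+29+24=95 → 142/237 = 0.59916
Highest is class 'healthy' with recall = 0.8261.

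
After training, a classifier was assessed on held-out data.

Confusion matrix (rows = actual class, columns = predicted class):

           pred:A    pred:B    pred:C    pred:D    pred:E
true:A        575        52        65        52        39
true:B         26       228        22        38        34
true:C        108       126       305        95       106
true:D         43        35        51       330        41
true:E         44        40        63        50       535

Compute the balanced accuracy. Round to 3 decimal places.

0.639

Balanced accuracy = mean of per-class recall.
  A: recall = 575/783 = 0.7344
  B: recall = 228/348 = 0.6552
  C: recall = 305/740 = 0.4122
  D: recall = 330/500 = 0.6600
  E: recall = 535/732 = 0.7309
Mean = (0.7344 + 0.6552 + 0.4122 + 0.6600 + 0.7309) / 5 = 0.639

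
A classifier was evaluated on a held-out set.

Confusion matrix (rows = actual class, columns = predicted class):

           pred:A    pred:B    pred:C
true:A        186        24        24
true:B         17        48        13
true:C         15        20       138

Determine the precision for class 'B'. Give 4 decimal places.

Treat 'B' as positive and all other classes as negative.
precision = TP/(TP+FP).
B: TP=48, FP=24+20=44 → 48/92 = 0.52174

0.5217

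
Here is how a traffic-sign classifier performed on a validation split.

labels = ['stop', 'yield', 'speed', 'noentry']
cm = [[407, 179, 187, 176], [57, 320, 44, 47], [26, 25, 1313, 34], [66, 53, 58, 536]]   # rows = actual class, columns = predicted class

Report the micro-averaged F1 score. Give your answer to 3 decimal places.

0.730

Micro-averaging pools counts across classes: ΣTP=2576, ΣFP=952, ΣFN=952.
Micro-F1 score = 2·TP/(2·TP+FP+FN) on pooled counts = 0.730 (equals overall accuracy in single-label multiclass).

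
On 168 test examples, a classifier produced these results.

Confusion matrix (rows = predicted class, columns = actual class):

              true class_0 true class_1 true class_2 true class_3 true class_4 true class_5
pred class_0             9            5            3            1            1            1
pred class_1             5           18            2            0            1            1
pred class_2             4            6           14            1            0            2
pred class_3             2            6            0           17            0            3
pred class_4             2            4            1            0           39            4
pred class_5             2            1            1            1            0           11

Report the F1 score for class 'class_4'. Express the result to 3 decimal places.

Treat 'class_4' as positive and all other classes as negative.
F1 score = 2·TP/(2·TP+FP+FN).
class_4: TP=39, FP=2+4+1+0+4=11, FN=1+1+0+0+0=2 → 78/91 = 0.8571

0.857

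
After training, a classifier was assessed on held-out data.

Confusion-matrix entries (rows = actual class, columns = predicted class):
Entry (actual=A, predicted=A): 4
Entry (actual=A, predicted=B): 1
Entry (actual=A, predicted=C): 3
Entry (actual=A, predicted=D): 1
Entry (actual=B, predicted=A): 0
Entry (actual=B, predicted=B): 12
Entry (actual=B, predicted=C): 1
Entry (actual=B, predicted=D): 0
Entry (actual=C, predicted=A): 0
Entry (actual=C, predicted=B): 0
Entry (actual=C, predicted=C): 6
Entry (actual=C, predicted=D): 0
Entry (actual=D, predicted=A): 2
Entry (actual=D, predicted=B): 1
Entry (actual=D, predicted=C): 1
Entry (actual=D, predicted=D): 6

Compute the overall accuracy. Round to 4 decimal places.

0.7368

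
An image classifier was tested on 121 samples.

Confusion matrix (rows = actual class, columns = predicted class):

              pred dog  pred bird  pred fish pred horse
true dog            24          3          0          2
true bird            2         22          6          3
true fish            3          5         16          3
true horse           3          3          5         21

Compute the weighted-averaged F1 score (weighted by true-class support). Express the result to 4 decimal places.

0.6847

Per-class F1 score (2·TP/(2·TP+FP+FN)):
  dog: TP=24, FP=2+3+3=8, FN=3+0+2=5 → 48/61 = 0.78689
  bird: TP=22, FP=3+5+3=11, FN=2+6+3=11 → 44/66 = 0.66667
  fish: TP=16, FP=0+6+5=11, FN=3+5+3=11 → 32/54 = 0.59259
  horse: TP=21, FP=2+3+3=8, FN=3+3+5=11 → 42/61 = 0.68852
Weighted-F1 score = Σ (supportᵢ/N)·F1 scoreᵢ with N=121: (29/121)·0.78689 + (33/121)·0.66667 + (27/121)·0.59259 + (32/121)·0.68852 = 0.6847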